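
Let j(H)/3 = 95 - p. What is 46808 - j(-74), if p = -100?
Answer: 46223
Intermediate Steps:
j(H) = 585 (j(H) = 3*(95 - 1*(-100)) = 3*(95 + 100) = 3*195 = 585)
46808 - j(-74) = 46808 - 1*585 = 46808 - 585 = 46223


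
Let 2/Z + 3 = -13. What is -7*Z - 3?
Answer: -17/8 ≈ -2.1250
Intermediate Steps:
Z = -⅛ (Z = 2/(-3 - 13) = 2/(-16) = 2*(-1/16) = -⅛ ≈ -0.12500)
-7*Z - 3 = -7*(-⅛) - 3 = 7/8 - 3 = -17/8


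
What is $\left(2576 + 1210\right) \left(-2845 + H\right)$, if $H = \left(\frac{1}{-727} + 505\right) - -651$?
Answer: $- \frac{4648844544}{727} \approx -6.3946 \cdot 10^{6}$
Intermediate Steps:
$H = \frac{840411}{727}$ ($H = \left(- \frac{1}{727} + 505\right) + 651 = \frac{367134}{727} + 651 = \frac{840411}{727} \approx 1156.0$)
$\left(2576 + 1210\right) \left(-2845 + H\right) = \left(2576 + 1210\right) \left(-2845 + \frac{840411}{727}\right) = 3786 \left(- \frac{1227904}{727}\right) = - \frac{4648844544}{727}$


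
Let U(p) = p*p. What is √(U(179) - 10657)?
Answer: 18*√66 ≈ 146.23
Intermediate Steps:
U(p) = p²
√(U(179) - 10657) = √(179² - 10657) = √(32041 - 10657) = √21384 = 18*√66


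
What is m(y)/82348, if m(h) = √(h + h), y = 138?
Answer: √69/41174 ≈ 0.00020174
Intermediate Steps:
m(h) = √2*√h (m(h) = √(2*h) = √2*√h)
m(y)/82348 = (√2*√138)/82348 = (2*√69)*(1/82348) = √69/41174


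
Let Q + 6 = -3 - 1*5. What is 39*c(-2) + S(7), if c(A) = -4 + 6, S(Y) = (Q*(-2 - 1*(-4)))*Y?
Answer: -118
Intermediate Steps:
Q = -14 (Q = -6 + (-3 - 1*5) = -6 + (-3 - 5) = -6 - 8 = -14)
S(Y) = -28*Y (S(Y) = (-14*(-2 - 1*(-4)))*Y = (-14*(-2 + 4))*Y = (-14*2)*Y = -28*Y)
c(A) = 2
39*c(-2) + S(7) = 39*2 - 28*7 = 78 - 196 = -118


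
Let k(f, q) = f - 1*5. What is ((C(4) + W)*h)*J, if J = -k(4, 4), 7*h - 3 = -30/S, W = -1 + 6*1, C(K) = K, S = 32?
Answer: 297/112 ≈ 2.6518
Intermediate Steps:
k(f, q) = -5 + f (k(f, q) = f - 5 = -5 + f)
W = 5 (W = -1 + 6 = 5)
h = 33/112 (h = 3/7 + (-30/32)/7 = 3/7 + (-30*1/32)/7 = 3/7 + (⅐)*(-15/16) = 3/7 - 15/112 = 33/112 ≈ 0.29464)
J = 1 (J = -(-5 + 4) = -1*(-1) = 1)
((C(4) + W)*h)*J = ((4 + 5)*(33/112))*1 = (9*(33/112))*1 = (297/112)*1 = 297/112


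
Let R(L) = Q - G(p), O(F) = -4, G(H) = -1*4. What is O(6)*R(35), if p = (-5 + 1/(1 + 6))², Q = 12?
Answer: -64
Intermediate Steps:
p = 1156/49 (p = (-5 + 1/7)² = (-5 + ⅐)² = (-34/7)² = 1156/49 ≈ 23.592)
G(H) = -4
R(L) = 16 (R(L) = 12 - 1*(-4) = 12 + 4 = 16)
O(6)*R(35) = -4*16 = -64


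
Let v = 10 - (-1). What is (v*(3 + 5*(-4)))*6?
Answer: -1122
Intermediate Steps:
v = 11 (v = 10 - 1*(-1) = 10 + 1 = 11)
(v*(3 + 5*(-4)))*6 = (11*(3 + 5*(-4)))*6 = (11*(3 - 20))*6 = (11*(-17))*6 = -187*6 = -1122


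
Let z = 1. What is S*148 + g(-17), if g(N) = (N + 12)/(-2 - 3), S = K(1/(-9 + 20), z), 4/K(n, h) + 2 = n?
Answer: -6491/21 ≈ -309.10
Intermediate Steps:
K(n, h) = 4/(-2 + n)
S = -44/21 (S = 4/(-2 + 1/(-9 + 20)) = 4/(-2 + 1/11) = 4/(-21/11) = 4*(-11/21) = -44/21 ≈ -2.0952)
g(N) = -12/5 - N/5 (g(N) = (12 + N)/(-5) = (12 + N)*(-⅕) = -12/5 - N/5)
S*148 + g(-17) = -44/21*148 + (-12/5 - ⅕*(-17)) = -6512/21 + (-12/5 + 17/5) = -6512/21 + 1 = -6491/21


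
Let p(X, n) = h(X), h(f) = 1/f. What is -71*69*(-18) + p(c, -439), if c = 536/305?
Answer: 47265857/536 ≈ 88183.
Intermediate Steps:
c = 536/305 (c = 536*(1/305) = 536/305 ≈ 1.7574)
p(X, n) = 1/X
-71*69*(-18) + p(c, -439) = -71*69*(-18) + 1/(536/305) = -4899*(-18) + 305/536 = 88182 + 305/536 = 47265857/536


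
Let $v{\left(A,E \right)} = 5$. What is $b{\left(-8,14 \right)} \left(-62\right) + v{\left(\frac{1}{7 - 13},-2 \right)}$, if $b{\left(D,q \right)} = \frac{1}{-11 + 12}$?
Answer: $-57$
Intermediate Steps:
$b{\left(D,q \right)} = 1$ ($b{\left(D,q \right)} = 1^{-1} = 1$)
$b{\left(-8,14 \right)} \left(-62\right) + v{\left(\frac{1}{7 - 13},-2 \right)} = 1 \left(-62\right) + 5 = -62 + 5 = -57$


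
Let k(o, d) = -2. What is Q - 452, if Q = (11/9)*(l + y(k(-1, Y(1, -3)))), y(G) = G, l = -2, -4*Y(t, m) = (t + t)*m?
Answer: -4112/9 ≈ -456.89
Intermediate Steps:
Y(t, m) = -m*t/2 (Y(t, m) = -(t + t)*m/4 = -2*t*m/4 = -m*t/2)
Q = -44/9 (Q = (11/9)*(-2 - 2) = (11*(1/9))*(-4) = (11/9)*(-4) = -44/9 ≈ -4.8889)
Q - 452 = -44/9 - 452 = -4112/9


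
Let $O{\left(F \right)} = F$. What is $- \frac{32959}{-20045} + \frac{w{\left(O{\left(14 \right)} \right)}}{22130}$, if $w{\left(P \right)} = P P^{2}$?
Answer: $\frac{15687723}{8871917} \approx 1.7682$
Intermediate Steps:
$w{\left(P \right)} = P^{3}$
$- \frac{32959}{-20045} + \frac{w{\left(O{\left(14 \right)} \right)}}{22130} = - \frac{32959}{-20045} + \frac{14^{3}}{22130} = \left(-32959\right) \left(- \frac{1}{20045}\right) + 2744 \cdot \frac{1}{22130} = \frac{32959}{20045} + \frac{1372}{11065} = \frac{15687723}{8871917}$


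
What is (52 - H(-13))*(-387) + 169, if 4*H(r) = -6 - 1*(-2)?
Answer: -20342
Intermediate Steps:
H(r) = -1 (H(r) = (-6 - 1*(-2))/4 = (-6 + 2)/4 = (1/4)*(-4) = -1)
(52 - H(-13))*(-387) + 169 = (52 - 1*(-1))*(-387) + 169 = (52 + 1)*(-387) + 169 = 53*(-387) + 169 = -20511 + 169 = -20342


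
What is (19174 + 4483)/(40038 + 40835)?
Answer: 23657/80873 ≈ 0.29252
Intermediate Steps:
(19174 + 4483)/(40038 + 40835) = 23657/80873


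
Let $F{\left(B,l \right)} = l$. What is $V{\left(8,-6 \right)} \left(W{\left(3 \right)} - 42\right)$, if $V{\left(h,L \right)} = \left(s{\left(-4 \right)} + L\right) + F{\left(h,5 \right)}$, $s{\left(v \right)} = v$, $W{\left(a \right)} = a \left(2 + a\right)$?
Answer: $135$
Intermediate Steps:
$V{\left(h,L \right)} = 1 + L$ ($V{\left(h,L \right)} = \left(-4 + L\right) + 5 = 1 + L$)
$V{\left(8,-6 \right)} \left(W{\left(3 \right)} - 42\right) = \left(1 - 6\right) \left(3 \left(2 + 3\right) - 42\right) = - 5 \left(3 \cdot 5 - 42\right) = - 5 \left(15 - 42\right) = \left(-5\right) \left(-27\right) = 135$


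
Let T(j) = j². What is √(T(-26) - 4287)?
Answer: I*√3611 ≈ 60.092*I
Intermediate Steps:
√(T(-26) - 4287) = √((-26)² - 4287) = √(676 - 4287) = √(-3611) = I*√3611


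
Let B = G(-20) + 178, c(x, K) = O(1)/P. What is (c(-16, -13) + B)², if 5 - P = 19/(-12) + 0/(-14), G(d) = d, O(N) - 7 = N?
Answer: 158206084/6241 ≈ 25349.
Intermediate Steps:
O(N) = 7 + N
P = 79/12 (P = 5 - (19/(-12) + 0/(-14)) = 5 - (19*(-1/12) + 0*(-1/14)) = 5 - (-19/12 + 0) = 5 - 1*(-19/12) = 5 + 19/12 = 79/12 ≈ 6.5833)
c(x, K) = 96/79 (c(x, K) = (7 + 1)/(79/12) = 8*(12/79) = 96/79)
B = 158 (B = -20 + 178 = 158)
(c(-16, -13) + B)² = (96/79 + 158)² = (12578/79)² = 158206084/6241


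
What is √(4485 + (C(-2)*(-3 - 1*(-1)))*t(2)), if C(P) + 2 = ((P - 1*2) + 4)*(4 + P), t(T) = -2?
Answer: 11*√37 ≈ 66.910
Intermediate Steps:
C(P) = -2 + (2 + P)*(4 + P) (C(P) = -2 + ((P - 1*2) + 4)*(4 + P) = -2 + ((P - 2) + 4)*(4 + P) = -2 + ((-2 + P) + 4)*(4 + P) = -2 + (2 + P)*(4 + P))
√(4485 + (C(-2)*(-3 - 1*(-1)))*t(2)) = √(4485 + ((6 + (-2)² + 6*(-2))*(-3 - 1*(-1)))*(-2)) = √(4485 + ((6 + 4 - 12)*(-3 + 1))*(-2)) = √(4485 - 2*(-2)*(-2)) = √(4485 + 4*(-2)) = √(4485 - 8) = √4477 = 11*√37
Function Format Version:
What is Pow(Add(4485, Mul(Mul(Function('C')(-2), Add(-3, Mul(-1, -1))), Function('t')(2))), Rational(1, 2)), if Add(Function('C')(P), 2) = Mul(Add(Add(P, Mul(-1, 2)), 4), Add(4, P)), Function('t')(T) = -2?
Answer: Mul(11, Pow(37, Rational(1, 2))) ≈ 66.910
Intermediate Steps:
Function('C')(P) = Add(-2, Mul(Add(2, P), Add(4, P))) (Function('C')(P) = Add(-2, Mul(Add(Add(P, Mul(-1, 2)), 4), Add(4, P))) = Add(-2, Mul(Add(Add(P, -2), 4), Add(4, P))) = Add(-2, Mul(Add(Add(-2, P), 4), Add(4, P))) = Add(-2, Mul(Add(2, P), Add(4, P))))
Pow(Add(4485, Mul(Mul(Function('C')(-2), Add(-3, Mul(-1, -1))), Function('t')(2))), Rational(1, 2)) = Pow(Add(4485, Mul(Mul(Add(6, Pow(-2, 2), Mul(6, -2)), Add(-3, Mul(-1, -1))), -2)), Rational(1, 2)) = Pow(Add(4485, Mul(Mul(Add(6, 4, -12), Add(-3, 1)), -2)), Rational(1, 2)) = Pow(Add(4485, Mul(Mul(-2, -2), -2)), Rational(1, 2)) = Pow(Add(4485, Mul(4, -2)), Rational(1, 2)) = Pow(Add(4485, -8), Rational(1, 2)) = Pow(4477, Rational(1, 2)) = Mul(11, Pow(37, Rational(1, 2)))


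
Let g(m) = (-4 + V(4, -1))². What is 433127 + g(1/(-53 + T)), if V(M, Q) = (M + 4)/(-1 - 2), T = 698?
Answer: 3898543/9 ≈ 4.3317e+5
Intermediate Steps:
V(M, Q) = -4/3 - M/3 (V(M, Q) = (4 + M)/(-3) = (4 + M)*(-⅓) = -4/3 - M/3)
g(m) = 400/9 (g(m) = (-4 + (-4/3 - ⅓*4))² = (-4 + (-4/3 - 4/3))² = (-4 - 8/3)² = (-20/3)² = 400/9)
433127 + g(1/(-53 + T)) = 433127 + 400/9 = 3898543/9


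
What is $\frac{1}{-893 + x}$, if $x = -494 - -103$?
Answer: $- \frac{1}{1284} \approx -0.00077882$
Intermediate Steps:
$x = -391$ ($x = -494 + 103 = -391$)
$\frac{1}{-893 + x} = \frac{1}{-893 - 391} = \frac{1}{-1284} = - \frac{1}{1284}$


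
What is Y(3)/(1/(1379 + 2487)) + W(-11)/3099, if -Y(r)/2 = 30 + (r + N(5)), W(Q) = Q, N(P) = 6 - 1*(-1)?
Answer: -958458731/3099 ≈ -3.0928e+5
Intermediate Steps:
N(P) = 7 (N(P) = 6 + 1 = 7)
Y(r) = -74 - 2*r (Y(r) = -2*(30 + (r + 7)) = -2*(30 + (7 + r)) = -2*(37 + r) = -74 - 2*r)
Y(3)/(1/(1379 + 2487)) + W(-11)/3099 = (-74 - 2*3)/(1/(1379 + 2487)) - 11/3099 = (-74 - 6)/(1/3866) - 11*1/3099 = -80/1/3866 - 11/3099 = -80*3866 - 11/3099 = -309280 - 11/3099 = -958458731/3099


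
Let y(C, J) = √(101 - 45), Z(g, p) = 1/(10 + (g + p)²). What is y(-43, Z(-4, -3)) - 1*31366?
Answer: -31366 + 2*√14 ≈ -31359.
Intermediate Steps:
y(C, J) = 2*√14 (y(C, J) = √56 = 2*√14)
y(-43, Z(-4, -3)) - 1*31366 = 2*√14 - 1*31366 = 2*√14 - 31366 = -31366 + 2*√14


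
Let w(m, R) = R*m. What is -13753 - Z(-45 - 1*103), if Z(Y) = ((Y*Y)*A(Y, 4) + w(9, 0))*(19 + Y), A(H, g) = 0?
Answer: -13753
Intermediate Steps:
Z(Y) = 0 (Z(Y) = ((Y*Y)*0 + 0*9)*(19 + Y) = (Y²*0 + 0)*(19 + Y) = (0 + 0)*(19 + Y) = 0*(19 + Y) = 0)
-13753 - Z(-45 - 1*103) = -13753 - 1*0 = -13753 + 0 = -13753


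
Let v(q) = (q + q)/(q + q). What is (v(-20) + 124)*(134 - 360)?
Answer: -28250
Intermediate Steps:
v(q) = 1 (v(q) = (2*q)/((2*q)) = (2*q)*(1/(2*q)) = 1)
(v(-20) + 124)*(134 - 360) = (1 + 124)*(134 - 360) = 125*(-226) = -28250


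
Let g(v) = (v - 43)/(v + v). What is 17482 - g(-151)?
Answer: 2639685/151 ≈ 17481.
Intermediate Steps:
g(v) = (-43 + v)/(2*v) (g(v) = (-43 + v)/((2*v)) = (-43 + v)*(1/(2*v)) = (-43 + v)/(2*v))
17482 - g(-151) = 17482 - (-43 - 151)/(2*(-151)) = 17482 - (-1)*(-194)/(2*151) = 17482 - 1*97/151 = 17482 - 97/151 = 2639685/151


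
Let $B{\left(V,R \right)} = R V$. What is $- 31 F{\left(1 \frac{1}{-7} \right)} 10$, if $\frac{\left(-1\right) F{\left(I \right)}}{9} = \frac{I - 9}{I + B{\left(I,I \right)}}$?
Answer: $208320$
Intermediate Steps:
$F{\left(I \right)} = - \frac{9 \left(-9 + I\right)}{I + I^{2}}$ ($F{\left(I \right)} = - 9 \frac{I - 9}{I + I I} = - 9 \frac{-9 + I}{I + I^{2}} = - \frac{9 \left(-9 + I\right)}{I + I^{2}}$)
$- 31 F{\left(1 \frac{1}{-7} \right)} 10 = - 31 \frac{9 \left(9 - 1 \frac{1}{-7}\right)}{1 \frac{1}{-7} \left(1 + 1 \frac{1}{-7}\right)} 10 = - 31 \frac{9 \left(9 - 1 \left(- \frac{1}{7}\right)\right)}{1 \left(- \frac{1}{7}\right) \left(1 + 1 \left(- \frac{1}{7}\right)\right)} 10 = - 31 \frac{9 \left(9 - - \frac{1}{7}\right)}{\left(- \frac{1}{7}\right) \left(1 - \frac{1}{7}\right)} 10 = - 31 \cdot 9 \left(-7\right) \frac{1}{\frac{6}{7}} \left(9 + \frac{1}{7}\right) 10 = - 31 \cdot 9 \left(-7\right) \frac{7}{6} \cdot \frac{64}{7} \cdot 10 = \left(-31\right) \left(-672\right) 10 = 20832 \cdot 10 = 208320$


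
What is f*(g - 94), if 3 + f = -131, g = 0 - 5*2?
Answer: 13936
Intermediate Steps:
g = -10 (g = 0 - 10 = -10)
f = -134 (f = -3 - 131 = -134)
f*(g - 94) = -134*(-10 - 94) = -134*(-104) = 13936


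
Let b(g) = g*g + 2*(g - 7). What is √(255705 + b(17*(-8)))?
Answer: 3*√30435 ≈ 523.37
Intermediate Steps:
b(g) = -14 + g² + 2*g (b(g) = g² + 2*(-7 + g) = g² + (-14 + 2*g) = -14 + g² + 2*g)
√(255705 + b(17*(-8))) = √(255705 + (-14 + (17*(-8))² + 2*(17*(-8)))) = √(255705 + (-14 + (-136)² + 2*(-136))) = √(255705 + (-14 + 18496 - 272)) = √(255705 + 18210) = √273915 = 3*√30435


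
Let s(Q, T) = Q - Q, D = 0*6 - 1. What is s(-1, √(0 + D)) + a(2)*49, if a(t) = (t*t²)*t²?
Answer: 1568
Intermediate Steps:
D = -1 (D = 0 - 1 = -1)
a(t) = t⁵ (a(t) = t³*t² = t⁵)
s(Q, T) = 0
s(-1, √(0 + D)) + a(2)*49 = 0 + 2⁵*49 = 0 + 32*49 = 0 + 1568 = 1568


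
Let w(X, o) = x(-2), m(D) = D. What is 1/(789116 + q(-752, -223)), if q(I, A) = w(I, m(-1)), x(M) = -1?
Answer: 1/789115 ≈ 1.2672e-6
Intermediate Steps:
w(X, o) = -1
q(I, A) = -1
1/(789116 + q(-752, -223)) = 1/(789116 - 1) = 1/789115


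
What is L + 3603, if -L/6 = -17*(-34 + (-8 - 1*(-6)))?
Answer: -69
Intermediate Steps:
L = -3672 (L = -(-102)*(-34 + (-8 - 1*(-6))) = -(-102)*(-34 + (-8 + 6)) = -(-102)*(-34 - 2) = -(-102)*(-36) = -6*612 = -3672)
L + 3603 = -3672 + 3603 = -69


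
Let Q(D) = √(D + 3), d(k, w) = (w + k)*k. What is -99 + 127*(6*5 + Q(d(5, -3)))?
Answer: 3711 + 127*√13 ≈ 4168.9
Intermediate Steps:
d(k, w) = k*(k + w) (d(k, w) = (k + w)*k = k*(k + w))
Q(D) = √(3 + D)
-99 + 127*(6*5 + Q(d(5, -3))) = -99 + 127*(6*5 + √(3 + 5*(5 - 3))) = -99 + 127*(30 + √(3 + 5*2)) = -99 + 127*(30 + √(3 + 10)) = -99 + 127*(30 + √13) = -99 + (3810 + 127*√13) = 3711 + 127*√13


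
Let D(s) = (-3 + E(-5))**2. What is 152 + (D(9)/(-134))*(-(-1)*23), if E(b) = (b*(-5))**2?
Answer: -4438982/67 ≈ -66254.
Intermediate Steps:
E(b) = 25*b**2 (E(b) = (-5*b)**2 = 25*b**2)
D(s) = 386884 (D(s) = (-3 + 25*(-5)**2)**2 = (-3 + 25*25)**2 = (-3 + 625)**2 = 622**2 = 386884)
152 + (D(9)/(-134))*(-(-1)*23) = 152 + (386884/(-134))*(-(-1)*23) = 152 + (386884*(-1/134))*(-1*(-23)) = 152 - 193442/67*23 = 152 - 4449166/67 = -4438982/67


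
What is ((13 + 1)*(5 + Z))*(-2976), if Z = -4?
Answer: -41664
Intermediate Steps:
((13 + 1)*(5 + Z))*(-2976) = ((13 + 1)*(5 - 4))*(-2976) = (14*1)*(-2976) = 14*(-2976) = -41664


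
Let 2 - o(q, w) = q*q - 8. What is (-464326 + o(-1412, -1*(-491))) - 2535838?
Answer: -4993898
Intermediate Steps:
o(q, w) = 10 - q**2 (o(q, w) = 2 - (q*q - 8) = 2 - (q**2 - 8) = 2 - (-8 + q**2) = 2 + (8 - q**2) = 10 - q**2)
(-464326 + o(-1412, -1*(-491))) - 2535838 = (-464326 + (10 - 1*(-1412)**2)) - 2535838 = (-464326 + (10 - 1*1993744)) - 2535838 = (-464326 + (10 - 1993744)) - 2535838 = (-464326 - 1993734) - 2535838 = -2458060 - 2535838 = -4993898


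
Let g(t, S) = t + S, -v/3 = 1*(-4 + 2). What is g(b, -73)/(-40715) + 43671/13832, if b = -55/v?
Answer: 313976699/99382920 ≈ 3.1593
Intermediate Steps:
v = 6 (v = -3*(-4 + 2) = -3*(-2) = 6)
b = -55/6 ≈ -9.1667
g(t, S) = S + t
g(b, -73)/(-40715) + 43671/13832 = (-73 - 55/6)/(-40715) + 43671/13832 = -493/6*(-1/40715) + 43671*(1/13832) = 29/14370 + 43671/13832 = 313976699/99382920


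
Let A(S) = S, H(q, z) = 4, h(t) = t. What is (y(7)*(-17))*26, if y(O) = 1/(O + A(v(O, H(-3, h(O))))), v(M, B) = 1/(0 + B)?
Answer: -1768/29 ≈ -60.966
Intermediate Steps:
v(M, B) = 1/B
y(O) = 1/(¼ + O) (y(O) = 1/(O + 1/4) = 1/(O + ¼) = 1/(¼ + O))
(y(7)*(-17))*26 = ((4/(1 + 4*7))*(-17))*26 = ((4/(1 + 28))*(-17))*26 = ((4/29)*(-17))*26 = -68/29*26 = -1768/29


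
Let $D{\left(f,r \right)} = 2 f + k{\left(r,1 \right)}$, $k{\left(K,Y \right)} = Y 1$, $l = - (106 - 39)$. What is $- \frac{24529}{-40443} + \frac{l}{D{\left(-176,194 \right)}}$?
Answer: $\frac{290240}{363987} \approx 0.79739$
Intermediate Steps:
$l = -67$ ($l = \left(-1\right) 67 = -67$)
$k{\left(K,Y \right)} = Y$
$D{\left(f,r \right)} = 1 + 2 f$ ($D{\left(f,r \right)} = 2 f + 1 = 1 + 2 f$)
$- \frac{24529}{-40443} + \frac{l}{D{\left(-176,194 \right)}} = - \frac{24529}{-40443} - \frac{67}{1 + 2 \left(-176\right)} = \left(-24529\right) \left(- \frac{1}{40443}\right) - \frac{67}{1 - 352} = \frac{24529}{40443} - \frac{67}{-351} = \frac{24529}{40443} - - \frac{67}{351} = \frac{24529}{40443} + \frac{67}{351} = \frac{290240}{363987}$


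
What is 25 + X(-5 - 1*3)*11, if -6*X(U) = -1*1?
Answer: 161/6 ≈ 26.833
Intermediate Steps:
X(U) = ⅙ (X(U) = -(-1)/6 = -⅙*(-1) = ⅙)
25 + X(-5 - 1*3)*11 = 25 + (⅙)*11 = 25 + 11/6 = 161/6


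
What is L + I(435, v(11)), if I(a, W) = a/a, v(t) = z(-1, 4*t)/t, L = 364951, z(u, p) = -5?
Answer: 364952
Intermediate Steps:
v(t) = -5/t
I(a, W) = 1
L + I(435, v(11)) = 364951 + 1 = 364952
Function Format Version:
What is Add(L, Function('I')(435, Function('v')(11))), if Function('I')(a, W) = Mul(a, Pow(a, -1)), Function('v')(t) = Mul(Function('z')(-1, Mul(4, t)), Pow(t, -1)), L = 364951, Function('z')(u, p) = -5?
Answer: 364952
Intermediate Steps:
Function('v')(t) = Mul(-5, Pow(t, -1))
Function('I')(a, W) = 1
Add(L, Function('I')(435, Function('v')(11))) = Add(364951, 1) = 364952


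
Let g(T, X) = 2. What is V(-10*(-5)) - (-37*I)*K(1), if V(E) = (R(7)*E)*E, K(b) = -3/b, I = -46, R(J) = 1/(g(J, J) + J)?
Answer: 48454/9 ≈ 5383.8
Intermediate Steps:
R(J) = 1/(2 + J)
V(E) = E**2/9 (V(E) = (E/(2 + 7))*E = (E/9)*E = E**2/9)
V(-10*(-5)) - (-37*I)*K(1) = (-10*(-5))**2/9 - (-37*(-46))*(-3/1) = (1/9)*50**2 - 1702*(-3*1) = (1/9)*2500 - 1702*(-3) = 2500/9 - 1*(-5106) = 2500/9 + 5106 = 48454/9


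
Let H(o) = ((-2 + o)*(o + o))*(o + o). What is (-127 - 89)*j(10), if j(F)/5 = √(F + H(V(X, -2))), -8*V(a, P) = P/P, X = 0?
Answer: -135*√2526/2 ≈ -3392.5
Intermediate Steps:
V(a, P) = -⅛ (V(a, P) = -P/(8*P) = -⅛*1 = -⅛)
H(o) = 4*o²*(-2 + o) (H(o) = ((-2 + o)*(2*o))*(2*o) = (2*o*(-2 + o))*(2*o) = 4*o²*(-2 + o))
j(F) = 5*√(-17/128 + F) (j(F) = 5*√(F + 4*(-⅛)²*(-2 - ⅛)) = 5*√(F + 4*(1/64)*(-17/8)) = 5*√(F - 17/128) = 5*√(-17/128 + F))
(-127 - 89)*j(10) = (-127 - 89)*(5*√(-34 + 256*10)/16) = -135*√(-34 + 2560)/2 = -135*√2526/2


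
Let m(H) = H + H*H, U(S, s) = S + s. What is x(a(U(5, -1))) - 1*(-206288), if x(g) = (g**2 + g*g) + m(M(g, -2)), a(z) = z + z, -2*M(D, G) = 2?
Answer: 206416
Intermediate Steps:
M(D, G) = -1 (M(D, G) = -1/2*2 = -1)
m(H) = H + H**2
a(z) = 2*z
x(g) = 2*g**2 (x(g) = (g**2 + g*g) - (1 - 1) = (g**2 + g**2) - 1*0 = 2*g**2 + 0 = 2*g**2)
x(a(U(5, -1))) - 1*(-206288) = 2*(2*(5 - 1))**2 - 1*(-206288) = 2*(2*4)**2 + 206288 = 2*8**2 + 206288 = 2*64 + 206288 = 128 + 206288 = 206416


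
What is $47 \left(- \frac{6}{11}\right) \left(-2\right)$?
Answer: $\frac{564}{11} \approx 51.273$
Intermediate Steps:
$47 \left(- \frac{6}{11}\right) \left(-2\right) = \left(- \frac{282}{11}\right) \left(-2\right) = \frac{564}{11}$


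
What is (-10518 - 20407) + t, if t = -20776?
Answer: -51701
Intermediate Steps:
(-10518 - 20407) + t = (-10518 - 20407) - 20776 = -30925 - 20776 = -51701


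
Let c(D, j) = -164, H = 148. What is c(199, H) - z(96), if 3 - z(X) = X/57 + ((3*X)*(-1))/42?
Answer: -22899/133 ≈ -172.17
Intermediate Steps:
z(X) = 3 + 43*X/798 (z(X) = 3 - (X/57 + ((3*X)*(-1))/42) = 3 - (X*(1/57) - 3*X*(1/42)) = 3 - (X/57 - X/14) = 3 - (-43)*X/798 = 3 + 43*X/798)
c(199, H) - z(96) = -164 - (3 + (43/798)*96) = -164 - (3 + 688/133) = -164 - 1*1087/133 = -164 - 1087/133 = -22899/133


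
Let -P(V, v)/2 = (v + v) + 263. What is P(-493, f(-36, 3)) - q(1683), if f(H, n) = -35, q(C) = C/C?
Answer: -387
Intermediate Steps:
q(C) = 1
P(V, v) = -526 - 4*v (P(V, v) = -2*((v + v) + 263) = -2*(2*v + 263) = -2*(263 + 2*v) = -526 - 4*v)
P(-493, f(-36, 3)) - q(1683) = (-526 - 4*(-35)) - 1*1 = (-526 + 140) - 1 = -386 - 1 = -387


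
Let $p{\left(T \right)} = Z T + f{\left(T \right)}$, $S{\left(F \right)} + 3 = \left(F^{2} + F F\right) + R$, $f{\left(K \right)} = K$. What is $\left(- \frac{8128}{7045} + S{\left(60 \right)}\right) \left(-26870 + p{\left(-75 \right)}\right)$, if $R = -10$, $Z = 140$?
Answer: $- \frac{379125285343}{1409} \approx -2.6907 \cdot 10^{8}$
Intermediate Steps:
$S{\left(F \right)} = -13 + 2 F^{2}$ ($S{\left(F \right)} = -3 - \left(10 - F^{2} - F F\right) = -3 + \left(\left(F^{2} + F^{2}\right) - 10\right) = -3 + \left(2 F^{2} - 10\right) = -3 + \left(-10 + 2 F^{2}\right) = -13 + 2 F^{2}$)
$p{\left(T \right)} = 141 T$ ($p{\left(T \right)} = 140 T + T = 141 T$)
$\left(- \frac{8128}{7045} + S{\left(60 \right)}\right) \left(-26870 + p{\left(-75 \right)}\right) = \left(- \frac{8128}{7045} - \left(13 - 2 \cdot 60^{2}\right)\right) \left(-26870 + 141 \left(-75\right)\right) = \left(\left(-8128\right) \frac{1}{7045} + \left(-13 + 2 \cdot 3600\right)\right) \left(-26870 - 10575\right) = \left(- \frac{8128}{7045} + \left(-13 + 7200\right)\right) \left(-37445\right) = \left(- \frac{8128}{7045} + 7187\right) \left(-37445\right) = \frac{50624287}{7045} \left(-37445\right) = - \frac{379125285343}{1409}$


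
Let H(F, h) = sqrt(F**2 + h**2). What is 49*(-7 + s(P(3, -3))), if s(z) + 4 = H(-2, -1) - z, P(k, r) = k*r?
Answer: -98 + 49*sqrt(5) ≈ 11.567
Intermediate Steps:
s(z) = -4 + sqrt(5) - z (s(z) = -4 + (sqrt((-2)**2 + (-1)**2) - z) = -4 + (sqrt(4 + 1) - z) = -4 + (sqrt(5) - z) = -4 + sqrt(5) - z)
49*(-7 + s(P(3, -3))) = 49*(-7 + (-4 + sqrt(5) - 3*(-3))) = 49*(-7 + (-4 + sqrt(5) - 1*(-9))) = 49*(-7 + (-4 + sqrt(5) + 9)) = 49*(-7 + (5 + sqrt(5))) = 49*(-2 + sqrt(5)) = -98 + 49*sqrt(5)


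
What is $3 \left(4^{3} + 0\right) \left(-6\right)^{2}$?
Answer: $6912$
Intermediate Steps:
$3 \left(4^{3} + 0\right) \left(-6\right)^{2} = 3 \left(64 + 0\right) 36 = 3 \cdot 64 \cdot 36 = 192 \cdot 36 = 6912$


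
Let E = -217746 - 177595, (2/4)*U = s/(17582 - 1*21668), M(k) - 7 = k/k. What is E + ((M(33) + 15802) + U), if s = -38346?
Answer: -258447829/681 ≈ -3.7951e+5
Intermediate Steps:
M(k) = 8 (M(k) = 7 + k/k = 7 + 1 = 8)
U = 12782/681 (U = 2*(-38346/(17582 - 1*21668)) = 2*(-38346/(17582 - 21668)) = 2*(-38346/(-4086)) = 2*(-38346*(-1/4086)) = 2*(6391/681) = 12782/681 ≈ 18.769)
E = -395341
E + ((M(33) + 15802) + U) = -395341 + ((8 + 15802) + 12782/681) = -395341 + (15810 + 12782/681) = -395341 + 10779392/681 = -258447829/681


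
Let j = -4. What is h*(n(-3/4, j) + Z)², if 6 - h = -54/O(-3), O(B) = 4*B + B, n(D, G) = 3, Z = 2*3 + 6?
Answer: 540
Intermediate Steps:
Z = 12 (Z = 6 + 6 = 12)
O(B) = 5*B
h = 12/5 (h = 6 - (-54)/(5*(-3)) = 6 - (-54)/(-15) = 6 - (-54)*(-1)/15 = 6 - 1*18/5 = 6 - 18/5 = 12/5 ≈ 2.4000)
h*(n(-3/4, j) + Z)² = 12*(3 + 12)²/5 = (12/5)*15² = (12/5)*225 = 540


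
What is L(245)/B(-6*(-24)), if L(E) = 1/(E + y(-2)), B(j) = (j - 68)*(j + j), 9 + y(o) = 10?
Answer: 1/5384448 ≈ 1.8572e-7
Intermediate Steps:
y(o) = 1 (y(o) = -9 + 10 = 1)
B(j) = 2*j*(-68 + j) (B(j) = (-68 + j)*(2*j) = 2*j*(-68 + j))
L(E) = 1/(1 + E) (L(E) = 1/(E + 1) = 1/(1 + E))
L(245)/B(-6*(-24)) = 1/((1 + 245)*((2*(-6*(-24))*(-68 - 6*(-24))))) = 1/(246*((2*144*(-68 + 144)))) = 1/(246*((2*144*76))) = (1/246)/21888 = (1/246)*(1/21888) = 1/5384448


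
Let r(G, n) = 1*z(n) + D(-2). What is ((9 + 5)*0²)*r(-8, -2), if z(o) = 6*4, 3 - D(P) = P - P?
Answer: 0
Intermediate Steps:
D(P) = 3 (D(P) = 3 - (P - P) = 3 - 1*0 = 3 + 0 = 3)
z(o) = 24
r(G, n) = 27 (r(G, n) = 1*24 + 3 = 24 + 3 = 27)
((9 + 5)*0²)*r(-8, -2) = ((9 + 5)*0²)*27 = (14*0)*27 = 0*27 = 0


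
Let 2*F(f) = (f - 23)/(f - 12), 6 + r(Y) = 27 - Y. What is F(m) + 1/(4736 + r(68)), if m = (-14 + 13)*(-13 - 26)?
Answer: 4171/14067 ≈ 0.29651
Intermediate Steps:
r(Y) = 21 - Y (r(Y) = -6 + (27 - Y) = 21 - Y)
m = 39 (m = -1*(-39) = 39)
F(f) = (-23 + f)/(2*(-12 + f)) (F(f) = ((f - 23)/(f - 12))/2 = ((-23 + f)/(-12 + f))/2 = (-23 + f)/(2*(-12 + f)))
F(m) + 1/(4736 + r(68)) = (-23 + 39)/(2*(-12 + 39)) + 1/(4736 + (21 - 1*68)) = (1/2)*16/27 + 1/(4736 + (21 - 68)) = (1/2)*(1/27)*16 + 1/(4736 - 47) = 8/27 + 1/4689 = 4171/14067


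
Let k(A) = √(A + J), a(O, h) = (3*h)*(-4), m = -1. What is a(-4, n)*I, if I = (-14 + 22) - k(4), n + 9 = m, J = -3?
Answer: 840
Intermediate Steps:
n = -10 (n = -9 - 1 = -10)
a(O, h) = -12*h
k(A) = √(-3 + A) (k(A) = √(A - 3) = √(-3 + A))
I = 7 (I = (-14 + 22) - √(-3 + 4) = 8 - √1 = 8 - 1*1 = 8 - 1 = 7)
a(-4, n)*I = -12*(-10)*7 = 120*7 = 840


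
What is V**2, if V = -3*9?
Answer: 729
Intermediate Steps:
V = -27
V**2 = (-27)**2 = 729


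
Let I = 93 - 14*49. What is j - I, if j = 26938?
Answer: 27531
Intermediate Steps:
I = -593 (I = 93 - 686 = -593)
j - I = 26938 - 1*(-593) = 26938 + 593 = 27531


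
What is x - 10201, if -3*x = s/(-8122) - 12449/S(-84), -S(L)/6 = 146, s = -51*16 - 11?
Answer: -108919131523/10672308 ≈ -10206.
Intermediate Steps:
s = -827 (s = -816 - 11 = -827)
S(L) = -876 (S(L) = -6*146 = -876)
x = -50917615/10672308 (x = -(-827/(-8122) - 12449/(-876))/3 = -(-827*(-1/8122) - 12449*(-1/876))/3 = -(827/8122 + 12449/876)/3 = -1/3*50917615/3557436 = -50917615/10672308 ≈ -4.7710)
x - 10201 = -50917615/10672308 - 10201 = -108919131523/10672308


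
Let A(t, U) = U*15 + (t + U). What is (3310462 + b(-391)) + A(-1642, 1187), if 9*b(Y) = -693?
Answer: 3327735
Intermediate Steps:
b(Y) = -77 (b(Y) = (⅑)*(-693) = -77)
A(t, U) = t + 16*U (A(t, U) = 15*U + (U + t) = t + 16*U)
(3310462 + b(-391)) + A(-1642, 1187) = (3310462 - 77) + (-1642 + 16*1187) = 3310385 + (-1642 + 18992) = 3310385 + 17350 = 3327735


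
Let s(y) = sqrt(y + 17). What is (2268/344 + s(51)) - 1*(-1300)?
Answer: 112367/86 + 2*sqrt(17) ≈ 1314.8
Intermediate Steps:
s(y) = sqrt(17 + y)
(2268/344 + s(51)) - 1*(-1300) = (2268/344 + sqrt(17 + 51)) - 1*(-1300) = (2268*(1/344) + sqrt(68)) + 1300 = (567/86 + 2*sqrt(17)) + 1300 = 112367/86 + 2*sqrt(17)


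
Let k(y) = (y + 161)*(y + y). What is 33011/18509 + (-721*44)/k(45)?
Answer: 60302/832905 ≈ 0.072400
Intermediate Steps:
k(y) = 2*y*(161 + y) (k(y) = (161 + y)*(2*y) = 2*y*(161 + y))
33011/18509 + (-721*44)/k(45) = 33011/18509 + (-721*44)/((2*45*(161 + 45))) = 33011*(1/18509) - 31724/(2*45*206) = 33011/18509 - 31724/18540 = 33011/18509 - 31724*1/18540 = 33011/18509 - 77/45 = 60302/832905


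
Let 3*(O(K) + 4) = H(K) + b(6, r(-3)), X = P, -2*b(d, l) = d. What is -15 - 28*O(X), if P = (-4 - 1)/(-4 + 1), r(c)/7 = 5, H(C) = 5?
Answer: 235/3 ≈ 78.333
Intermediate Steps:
r(c) = 35 (r(c) = 7*5 = 35)
b(d, l) = -d/2
P = 5/3 (P = -5/(-3) = -5*(-⅓) = 5/3 ≈ 1.6667)
X = 5/3 ≈ 1.6667
O(K) = -10/3 (O(K) = -4 + (5 - ½*6)/3 = -4 + (5 - 3)/3 = -4 + (⅓)*2 = -4 + ⅔ = -10/3)
-15 - 28*O(X) = -15 - 28*(-10/3) = -15 + 280/3 = 235/3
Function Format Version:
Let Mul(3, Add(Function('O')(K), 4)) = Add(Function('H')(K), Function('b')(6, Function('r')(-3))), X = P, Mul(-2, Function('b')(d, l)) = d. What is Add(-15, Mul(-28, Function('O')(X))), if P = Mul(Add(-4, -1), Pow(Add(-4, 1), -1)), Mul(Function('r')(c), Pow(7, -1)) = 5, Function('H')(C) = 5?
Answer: Rational(235, 3) ≈ 78.333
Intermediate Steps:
Function('r')(c) = 35 (Function('r')(c) = Mul(7, 5) = 35)
Function('b')(d, l) = Mul(Rational(-1, 2), d)
P = Rational(5, 3) (P = Mul(-5, Pow(-3, -1)) = Mul(-5, Rational(-1, 3)) = Rational(5, 3) ≈ 1.6667)
X = Rational(5, 3) ≈ 1.6667
Function('O')(K) = Rational(-10, 3) (Function('O')(K) = Add(-4, Mul(Rational(1, 3), Add(5, Mul(Rational(-1, 2), 6)))) = Add(-4, Mul(Rational(1, 3), Add(5, -3))) = Add(-4, Mul(Rational(1, 3), 2)) = Add(-4, Rational(2, 3)) = Rational(-10, 3))
Add(-15, Mul(-28, Function('O')(X))) = Add(-15, Mul(-28, Rational(-10, 3))) = Add(-15, Rational(280, 3)) = Rational(235, 3)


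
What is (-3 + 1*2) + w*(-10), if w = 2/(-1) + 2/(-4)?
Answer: 24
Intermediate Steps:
w = -5/2 (w = 2*(-1) + 2*(-¼) = -2 - ½ = -5/2 ≈ -2.5000)
(-3 + 1*2) + w*(-10) = (-3 + 1*2) - 5/2*(-10) = (-3 + 2) + 25 = -1 + 25 = 24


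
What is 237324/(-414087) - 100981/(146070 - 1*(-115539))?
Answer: -34633671221/36109628661 ≈ -0.95913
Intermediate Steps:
237324/(-414087) - 100981/(146070 - 1*(-115539)) = 237324*(-1/414087) - 100981/(146070 + 115539) = -79108/138029 - 100981/261609 = -34633671221/36109628661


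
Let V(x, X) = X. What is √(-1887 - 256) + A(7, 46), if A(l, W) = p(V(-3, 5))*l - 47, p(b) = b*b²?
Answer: 828 + I*√2143 ≈ 828.0 + 46.293*I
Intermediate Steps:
p(b) = b³
A(l, W) = -47 + 125*l (A(l, W) = 5³*l - 47 = 125*l - 47 = -47 + 125*l)
√(-1887 - 256) + A(7, 46) = √(-1887 - 256) + (-47 + 125*7) = √(-2143) + (-47 + 875) = I*√2143 + 828 = 828 + I*√2143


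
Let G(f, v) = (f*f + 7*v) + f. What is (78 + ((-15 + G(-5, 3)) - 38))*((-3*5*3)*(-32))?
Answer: 95040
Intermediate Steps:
G(f, v) = f + f² + 7*v (G(f, v) = (f² + 7*v) + f = f + f² + 7*v)
(78 + ((-15 + G(-5, 3)) - 38))*((-3*5*3)*(-32)) = (78 + ((-15 + (-5 + (-5)² + 7*3)) - 38))*((-3*5*3)*(-32)) = (78 + ((-15 + (-5 + 25 + 21)) - 38))*(-15*3*(-32)) = (78 + ((-15 + 41) - 38))*(-45*(-32)) = (78 + (26 - 38))*1440 = (78 - 12)*1440 = 66*1440 = 95040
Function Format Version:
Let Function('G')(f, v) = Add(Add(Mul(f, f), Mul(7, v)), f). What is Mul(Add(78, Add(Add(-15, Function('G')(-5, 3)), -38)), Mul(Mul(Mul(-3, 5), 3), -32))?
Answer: 95040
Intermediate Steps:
Function('G')(f, v) = Add(f, Pow(f, 2), Mul(7, v)) (Function('G')(f, v) = Add(Add(Pow(f, 2), Mul(7, v)), f) = Add(f, Pow(f, 2), Mul(7, v)))
Mul(Add(78, Add(Add(-15, Function('G')(-5, 3)), -38)), Mul(Mul(Mul(-3, 5), 3), -32)) = Mul(Add(78, Add(Add(-15, Add(-5, Pow(-5, 2), Mul(7, 3))), -38)), Mul(Mul(Mul(-3, 5), 3), -32)) = Mul(Add(78, Add(Add(-15, Add(-5, 25, 21)), -38)), Mul(Mul(-15, 3), -32)) = Mul(Add(78, Add(Add(-15, 41), -38)), Mul(-45, -32)) = Mul(Add(78, Add(26, -38)), 1440) = Mul(Add(78, -12), 1440) = Mul(66, 1440) = 95040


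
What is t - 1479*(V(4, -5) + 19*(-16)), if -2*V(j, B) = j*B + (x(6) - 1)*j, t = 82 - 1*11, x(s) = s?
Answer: 449687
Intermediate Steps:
t = 71 (t = 82 - 11 = 71)
V(j, B) = -5*j/2 - B*j/2 (V(j, B) = -(j*B + (6 - 1)*j)/2 = -(B*j + 5*j)/2 = -(5*j + B*j)/2 = -5*j/2 - B*j/2)
t - 1479*(V(4, -5) + 19*(-16)) = 71 - 1479*(-½*4*(5 - 5) + 19*(-16)) = 71 - 1479*(-½*4*0 - 304) = 71 - 1479*(0 - 304) = 71 - 1479*(-304) = 71 + 449616 = 449687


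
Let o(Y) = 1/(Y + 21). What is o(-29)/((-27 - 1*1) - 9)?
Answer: 1/296 ≈ 0.0033784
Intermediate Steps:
o(Y) = 1/(21 + Y)
o(-29)/((-27 - 1*1) - 9) = 1/((21 - 29)*((-27 - 1*1) - 9)) = 1/((-8)*((-27 - 1) - 9)) = -1/(8*(-28 - 9)) = -⅛/(-37) = -⅛*(-1/37) = 1/296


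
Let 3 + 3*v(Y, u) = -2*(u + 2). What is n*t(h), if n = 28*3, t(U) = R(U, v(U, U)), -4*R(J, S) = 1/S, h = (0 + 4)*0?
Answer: 9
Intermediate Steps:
h = 0 (h = 4*0 = 0)
v(Y, u) = -7/3 - 2*u/3 (v(Y, u) = -1 + (-2*(u + 2))/3 = -1 + (-2*(2 + u))/3 = -1 + (-4 - 2*u)/3 = -1 + (-4/3 - 2*u/3) = -7/3 - 2*u/3)
R(J, S) = -1/(4*S)
t(U) = -1/(4*(-7/3 - 2*U/3))
n = 84
n*t(h) = 84*(3/(4*(7 + 2*0))) = 84*(3/(4*(7 + 0))) = 84*((¾)/7) = 84*((¾)*(⅐)) = 84*(3/28) = 9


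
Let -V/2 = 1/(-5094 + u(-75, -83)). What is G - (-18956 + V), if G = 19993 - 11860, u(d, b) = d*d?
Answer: 14384261/531 ≈ 27089.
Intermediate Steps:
u(d, b) = d²
V = -2/531 (V = -2/(-5094 + (-75)²) = -2/(-5094 + 5625) = -2/531 ≈ -0.0037665)
G = 8133
G - (-18956 + V) = 8133 - (-18956 - 2/531) = 8133 - 1*(-10065638/531) = 8133 + 10065638/531 = 14384261/531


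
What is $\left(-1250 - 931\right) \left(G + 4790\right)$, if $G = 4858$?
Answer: $-21042288$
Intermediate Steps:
$\left(-1250 - 931\right) \left(G + 4790\right) = \left(-1250 - 931\right) \left(4858 + 4790\right) = \left(-2181\right) 9648 = -21042288$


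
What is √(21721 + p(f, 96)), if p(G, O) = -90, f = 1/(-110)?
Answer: √21631 ≈ 147.07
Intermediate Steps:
f = -1/110 ≈ -0.0090909
√(21721 + p(f, 96)) = √(21721 - 90) = √21631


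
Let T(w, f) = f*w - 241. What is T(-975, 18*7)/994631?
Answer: -123091/994631 ≈ -0.12376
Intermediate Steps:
T(w, f) = -241 + f*w
T(-975, 18*7)/994631 = (-241 + (18*7)*(-975))/994631 = (-241 + 126*(-975))*(1/994631) = (-241 - 122850)*(1/994631) = -123091*1/994631 = -123091/994631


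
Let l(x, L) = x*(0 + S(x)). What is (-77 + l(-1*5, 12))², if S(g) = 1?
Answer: 6724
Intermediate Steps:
l(x, L) = x (l(x, L) = x*(0 + 1) = x*1 = x)
(-77 + l(-1*5, 12))² = (-77 - 1*5)² = (-77 - 5)² = (-82)² = 6724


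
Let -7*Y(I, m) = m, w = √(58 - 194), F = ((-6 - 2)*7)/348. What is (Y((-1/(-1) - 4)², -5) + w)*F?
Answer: -10/87 - 28*I*√34/87 ≈ -0.11494 - 1.8766*I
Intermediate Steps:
F = -14/87 (F = -8*7*(1/348) = -56*1/348 = -14/87 ≈ -0.16092)
w = 2*I*√34 (w = √(-136) = 2*I*√34 ≈ 11.662*I)
Y(I, m) = -m/7
(Y((-1/(-1) - 4)², -5) + w)*F = (-⅐*(-5) + 2*I*√34)*(-14/87) = (5/7 + 2*I*√34)*(-14/87) = -10/87 - 28*I*√34/87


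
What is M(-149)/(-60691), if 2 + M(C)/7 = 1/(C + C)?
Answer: 4179/18085918 ≈ 0.00023106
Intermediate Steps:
M(C) = -14 + 7/(2*C) (M(C) = -14 + 7/(C + C) = -14 + 7/((2*C)) = -14 + 7*(1/(2*C)) = -14 + 7/(2*C))
M(-149)/(-60691) = (-14 + (7/2)/(-149))/(-60691) = (-14 + (7/2)*(-1/149))*(-1/60691) = (-14 - 7/298)*(-1/60691) = -4179/298*(-1/60691) = 4179/18085918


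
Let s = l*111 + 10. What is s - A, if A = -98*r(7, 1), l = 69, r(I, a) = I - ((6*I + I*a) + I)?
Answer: 2867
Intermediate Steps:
r(I, a) = -6*I - I*a (r(I, a) = I - (7*I + I*a) = I + (-7*I - I*a) = -6*I - I*a)
A = 4802 (A = -(-98)*7*(6 + 1) = -(-98)*7*7 = -98*(-49) = 4802)
s = 7669 (s = 69*111 + 10 = 7659 + 10 = 7669)
s - A = 7669 - 1*4802 = 7669 - 4802 = 2867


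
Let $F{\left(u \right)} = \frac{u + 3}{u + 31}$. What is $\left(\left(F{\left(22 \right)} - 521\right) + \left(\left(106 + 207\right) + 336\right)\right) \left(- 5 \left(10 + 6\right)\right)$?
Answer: $- \frac{544720}{53} \approx -10278.0$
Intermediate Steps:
$F{\left(u \right)} = \frac{3 + u}{31 + u}$
$\left(\left(F{\left(22 \right)} - 521\right) + \left(\left(106 + 207\right) + 336\right)\right) \left(- 5 \left(10 + 6\right)\right) = \left(\left(\frac{3 + 22}{31 + 22} - 521\right) + \left(\left(106 + 207\right) + 336\right)\right) \left(- 5 \left(10 + 6\right)\right) = \left(\left(\frac{1}{53} \cdot 25 - 521\right) + \left(313 + 336\right)\right) \left(\left(-5\right) 16\right) = \left(\left(\frac{1}{53} \cdot 25 - 521\right) + 649\right) \left(-80\right) = \left(\left(\frac{25}{53} - 521\right) + 649\right) \left(-80\right) = \left(- \frac{27588}{53} + 649\right) \left(-80\right) = \frac{6809}{53} \left(-80\right) = - \frac{544720}{53}$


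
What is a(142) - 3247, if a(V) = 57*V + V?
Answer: 4989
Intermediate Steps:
a(V) = 58*V
a(142) - 3247 = 58*142 - 3247 = 8236 - 3247 = 4989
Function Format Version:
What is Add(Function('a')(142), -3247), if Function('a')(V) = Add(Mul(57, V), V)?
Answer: 4989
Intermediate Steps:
Function('a')(V) = Mul(58, V)
Add(Function('a')(142), -3247) = Add(Mul(58, 142), -3247) = Add(8236, -3247) = 4989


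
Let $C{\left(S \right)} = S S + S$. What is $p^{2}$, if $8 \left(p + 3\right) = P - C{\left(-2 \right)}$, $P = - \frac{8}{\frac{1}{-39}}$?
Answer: $\frac{20449}{16} \approx 1278.1$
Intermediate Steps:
$C{\left(S \right)} = S + S^{2}$ ($C{\left(S \right)} = S^{2} + S = S + S^{2}$)
$P = 312$ ($P = - \frac{8}{- \frac{1}{39}} = \left(-8\right) \left(-39\right) = 312$)
$p = \frac{143}{4}$ ($p = -3 + \frac{312 - - 2 \left(1 - 2\right)}{8} = -3 + \frac{312 - \left(-2\right) \left(-1\right)}{8} = -3 + \frac{312 - 2}{8} = -3 + \frac{1}{8} \cdot 310 = -3 + \frac{155}{4} = \frac{143}{4} \approx 35.75$)
$p^{2} = \left(\frac{143}{4}\right)^{2} = \frac{20449}{16}$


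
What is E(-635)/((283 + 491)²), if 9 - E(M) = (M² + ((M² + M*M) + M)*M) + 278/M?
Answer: 838937239/982980 ≈ 853.46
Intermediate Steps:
E(M) = 9 - M² - 278/M - M*(M + 2*M²) (E(M) = 9 - ((M² + ((M² + M*M) + M)*M) + 278/M) = 9 - ((M² + ((M² + M²) + M)*M) + 278/M) = 9 - ((M² + (2*M² + M)*M) + 278/M) = 9 - ((M² + (M + 2*M²)*M) + 278/M) = 9 - ((M² + M*(M + 2*M²)) + 278/M) = 9 - (M² + 278/M + M*(M + 2*M²)) = 9 + (-M² - 278/M - M*(M + 2*M²)) = 9 - M² - 278/M - M*(M + 2*M²))
E(-635)/((283 + 491)²) = (9 - 278/(-635) - 2*(-635)² - 2*(-635)³)/((283 + 491)²) = (9 - 278*(-1/635) - 2*403225 - 2*(-256047875))/(774²) = (9 + 278/635 - 806450 + 512095750)/599076 = (324668711493/635)*(1/599076) = 838937239/982980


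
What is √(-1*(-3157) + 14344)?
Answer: √17501 ≈ 132.29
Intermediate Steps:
√(-1*(-3157) + 14344) = √(3157 + 14344) = √17501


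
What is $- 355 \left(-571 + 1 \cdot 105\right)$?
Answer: $165430$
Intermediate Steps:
$- 355 \left(-571 + 1 \cdot 105\right) = - 355 \left(-571 + 105\right) = \left(-355\right) \left(-466\right) = 165430$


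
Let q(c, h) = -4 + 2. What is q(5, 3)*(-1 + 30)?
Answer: -58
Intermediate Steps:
q(c, h) = -2
q(5, 3)*(-1 + 30) = -2*(-1 + 30) = -2*29 = -58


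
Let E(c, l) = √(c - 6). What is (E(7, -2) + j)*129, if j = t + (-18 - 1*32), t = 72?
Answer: 2967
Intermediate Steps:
j = 22 (j = 72 + (-18 - 1*32) = 72 + (-18 - 32) = 72 - 50 = 22)
E(c, l) = √(-6 + c)
(E(7, -2) + j)*129 = (√(-6 + 7) + 22)*129 = (√1 + 22)*129 = (1 + 22)*129 = 23*129 = 2967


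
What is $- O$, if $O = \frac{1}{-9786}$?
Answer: $\frac{1}{9786} \approx 0.00010219$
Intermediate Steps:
$O = - \frac{1}{9786} \approx -0.00010219$
$- O = \left(-1\right) \left(- \frac{1}{9786}\right) = \frac{1}{9786}$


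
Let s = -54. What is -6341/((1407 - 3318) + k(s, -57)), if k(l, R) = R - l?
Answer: 6341/1914 ≈ 3.3130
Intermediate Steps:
-6341/((1407 - 3318) + k(s, -57)) = -6341/((1407 - 3318) + (-57 - 1*(-54))) = -6341/(-1911 + (-57 + 54)) = -6341/(-1911 - 3) = -6341/(-1914) = -6341*(-1/1914) = 6341/1914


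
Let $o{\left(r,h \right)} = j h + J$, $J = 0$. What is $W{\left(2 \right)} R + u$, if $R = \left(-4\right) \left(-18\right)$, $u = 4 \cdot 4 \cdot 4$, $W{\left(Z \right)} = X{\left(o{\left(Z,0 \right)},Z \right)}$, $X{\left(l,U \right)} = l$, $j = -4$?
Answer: $64$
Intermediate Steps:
$o{\left(r,h \right)} = - 4 h$ ($o{\left(r,h \right)} = - 4 h + 0 = - 4 h$)
$W{\left(Z \right)} = 0$ ($W{\left(Z \right)} = \left(-4\right) 0 = 0$)
$u = 64$ ($u = 16 \cdot 4 = 64$)
$R = 72$
$W{\left(2 \right)} R + u = 0 \cdot 72 + 64 = 0 + 64 = 64$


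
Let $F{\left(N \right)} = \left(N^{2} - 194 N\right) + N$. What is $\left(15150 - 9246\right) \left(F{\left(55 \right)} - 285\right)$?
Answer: $-46494000$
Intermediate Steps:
$F{\left(N \right)} = N^{2} - 193 N$
$\left(15150 - 9246\right) \left(F{\left(55 \right)} - 285\right) = \left(15150 - 9246\right) \left(55 \left(-193 + 55\right) - 285\right) = 5904 \left(55 \left(-138\right) - 285\right) = 5904 \left(-7590 - 285\right) = 5904 \left(-7875\right) = -46494000$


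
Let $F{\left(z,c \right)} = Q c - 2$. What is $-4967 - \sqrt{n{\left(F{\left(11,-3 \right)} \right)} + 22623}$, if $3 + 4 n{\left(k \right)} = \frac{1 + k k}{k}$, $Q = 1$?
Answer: $-4967 - \frac{11 \sqrt{18695}}{10} \approx -5117.4$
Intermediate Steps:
$F{\left(z,c \right)} = -2 + c$ ($F{\left(z,c \right)} = 1 c - 2 = c - 2 = -2 + c$)
$n{\left(k \right)} = - \frac{3}{4} + \frac{1 + k^{2}}{4 k}$ ($n{\left(k \right)} = - \frac{3}{4} + \frac{\left(1 + k k\right) \frac{1}{k}}{4} = - \frac{3}{4} + \frac{\left(1 + k^{2}\right) \frac{1}{k}}{4} = - \frac{3}{4} + \frac{\frac{1}{k} \left(1 + k^{2}\right)}{4} = - \frac{3}{4} + \frac{1 + k^{2}}{4 k}$)
$-4967 - \sqrt{n{\left(F{\left(11,-3 \right)} \right)} + 22623} = -4967 - \sqrt{\frac{1 + \left(-2 - 3\right) \left(-3 - 5\right)}{4 \left(-2 - 3\right)} + 22623} = -4967 - \sqrt{\frac{1 - 5 \left(-3 - 5\right)}{4 \left(-5\right)} + 22623} = -4967 - \sqrt{\frac{1}{4} \left(- \frac{1}{5}\right) \left(1 - -40\right) + 22623} = -4967 - \sqrt{\frac{1}{4} \left(- \frac{1}{5}\right) \left(1 + 40\right) + 22623} = -4967 - \sqrt{\frac{1}{4} \left(- \frac{1}{5}\right) 41 + 22623} = -4967 - \sqrt{- \frac{41}{20} + 22623} = -4967 - \sqrt{\frac{452419}{20}} = -4967 - \frac{11 \sqrt{18695}}{10}$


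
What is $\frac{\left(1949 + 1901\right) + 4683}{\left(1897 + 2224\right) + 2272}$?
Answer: $\frac{8533}{6393} \approx 1.3347$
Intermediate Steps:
$\frac{\left(1949 + 1901\right) + 4683}{\left(1897 + 2224\right) + 2272} = \frac{3850 + 4683}{4121 + 2272} = \frac{8533}{6393}$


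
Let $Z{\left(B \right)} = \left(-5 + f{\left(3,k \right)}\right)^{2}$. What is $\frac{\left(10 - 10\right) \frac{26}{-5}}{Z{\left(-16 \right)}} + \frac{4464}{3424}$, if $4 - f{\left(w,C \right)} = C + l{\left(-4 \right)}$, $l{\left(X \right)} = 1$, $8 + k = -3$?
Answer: $\frac{279}{214} \approx 1.3037$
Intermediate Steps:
$k = -11$ ($k = -8 - 3 = -11$)
$f{\left(w,C \right)} = 3 - C$ ($f{\left(w,C \right)} = 4 - \left(C + 1\right) = 4 - \left(1 + C\right) = 3 - C$)
$Z{\left(B \right)} = 81$ ($Z{\left(B \right)} = \left(-5 + \left(3 - -11\right)\right)^{2} = \left(-5 + \left(3 + 11\right)\right)^{2} = \left(-5 + 14\right)^{2} = 9^{2} = 81$)
$\frac{\left(10 - 10\right) \frac{26}{-5}}{Z{\left(-16 \right)}} + \frac{4464}{3424} = \frac{\left(10 - 10\right) \frac{26}{-5}}{81} + \frac{4464}{3424} = 0 \cdot 26 \left(- \frac{1}{5}\right) \frac{1}{81} + 4464 \cdot \frac{1}{3424} = 0 \left(- \frac{26}{5}\right) \frac{1}{81} + \frac{279}{214} = 0 \cdot \frac{1}{81} + \frac{279}{214} = 0 + \frac{279}{214} = \frac{279}{214}$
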